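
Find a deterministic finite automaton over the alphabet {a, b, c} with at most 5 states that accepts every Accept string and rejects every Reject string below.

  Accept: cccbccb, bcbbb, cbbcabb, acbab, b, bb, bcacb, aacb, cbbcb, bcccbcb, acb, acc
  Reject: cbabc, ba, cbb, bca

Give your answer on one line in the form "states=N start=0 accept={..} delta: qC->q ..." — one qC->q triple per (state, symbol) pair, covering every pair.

State merging on the prefix tree: take the shortest (then alphabetical) example prefix whose next move is undefined and point that move at state 0, else 1, else 2, ...; a target is out if some Accept/Reject pair would then sit in one state with the same input left (inseparable). If every existing state is out, open a new one.
a: 0a undefined. 0a->0: ok.
b: 0b undefined. 0b->0: no, b/ba meet in 0. Open state 1: 0b->1.
c: 0c undefined. 0c->0: no, bb/cbb meet in 1 with "b" left. 0c->1: ok.
ba: 1a undefined. 1a->0: ok.
bb: 1b undefined. 1b->0: no, acbab/cbb meet in 1. 1b->1: no, acbab/cbb meet in 1. Open state 2: 1b->2.
bc: 1c undefined. 1c->0: no, bcbbb/cbb meet in 2 with "b" left. 1c->1: ok.
cba: 2a undefined. 2a->0: no, acbab/cbabc meet in 1. 2a->1: ok.
cbb: 2b undefined. 2b->0: ok.
cbabc: 2c undefined. 2c->0: ok.
All examples now run through 3 states with every (state, symbol) defined. Accept strings end in {1,2}, Reject strings end in {0}; accept={1,2}.

states=3 start=0 accept={1,2} delta: 0a->0 0b->1 0c->1 1a->0 1b->2 1c->1 2a->1 2b->0 2c->0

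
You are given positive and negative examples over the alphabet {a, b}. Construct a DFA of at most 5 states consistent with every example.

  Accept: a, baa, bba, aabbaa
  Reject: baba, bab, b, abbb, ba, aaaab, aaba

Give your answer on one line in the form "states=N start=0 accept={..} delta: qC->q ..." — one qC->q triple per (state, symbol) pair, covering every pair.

State merging on the prefix tree: take the shortest (then alphabetical) example prefix whose next move is undefined and point that move at state 0, else 1, else 2, ...; a target is out if some Accept/Reject pair would then sit in one state with the same input left (inseparable). If every existing state is out, open a new one.
a: 0a undefined. 0a->0: ok.
b: 0b undefined. 0b->0: no, a/baba meet in 0. Open state 1: 0b->1.
ba: 1a undefined. 1a->0: no, a/baba meet in 0. 1a->1: no, baa/b meet in 1. Open state 2: 1a->2.
bb: 1b undefined. 1b->0: ok.
baa: 2a undefined. 2a->0: ok.
bab: 2b undefined. 2b->0: no, a/baba meet in 0. 2b->1: ok.
All examples now run through 3 states with every (state, symbol) defined. Accept strings end in {0}, Reject strings end in {1,2}; accept={0}.

states=3 start=0 accept={0} delta: 0a->0 0b->1 1a->2 1b->0 2a->0 2b->1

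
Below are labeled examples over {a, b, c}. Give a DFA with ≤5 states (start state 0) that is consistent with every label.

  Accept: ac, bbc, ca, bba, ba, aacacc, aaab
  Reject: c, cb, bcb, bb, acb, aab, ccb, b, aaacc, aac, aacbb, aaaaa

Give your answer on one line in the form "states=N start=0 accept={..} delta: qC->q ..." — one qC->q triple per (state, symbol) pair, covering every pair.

states=4 start=0 accept={0,2} delta: 0a->1 0b->1 0c->1 1a->2 1b->1 1c->0 2a->3 2b->1 2c->1 3a->0 3b->0 3c->0

State merging on the prefix tree: take the shortest (then alphabetical) example prefix whose next move is undefined and point that move at state 0, else 1, else 2, ...; a target is out if some Accept/Reject pair would then sit in one state with the same input left (inseparable). If every existing state is out, open a new one.
a: 0a undefined. 0a->0: no, ac/c meet in 0 with "c" left. Open state 1: 0a->1.
b: 0b undefined. 0b->0: no, bbc/c meet in 0 with "c" left. 0b->1: ok.
c: 0c undefined. 0c->0: no, ca/cb meet in 1. 0c->1: ok.
aa: 1a undefined. 1a->0: no, aaab/cb meet in 1 with "b" left. 1a->1: no, ac/aac meet in 1 with "c" left. Open state 2: 1a->2.
ac: 1c undefined. 1c->0: ok.
bb: 1b undefined. 1b->0: no, ac/cb meet in 0. 1b->1: ok.
aaa: 2a undefined. 2a->0: no, ac/aaacc meet in 0. 2a->1: no, aaab/c meet in 1. 2a->2: no, ca/aaaaa meet in 2. Open state 3: 2a->3.
aab: 2b undefined. 2b->0: no, ac/aab meet in 0. 2b->1: ok.
aac: 2c undefined. 2c->0: no, ac/aac meet in 0. 2c->1: ok.
aaaa: 3a undefined. 3a->0: ok.
aaab: 3b undefined. 3b->0: ok.
aaac: 3c undefined. 3c->0: ok.
All examples now run through 4 states with every (state, symbol) defined. Accept strings end in {0,2}, Reject strings end in {1}; accept={0,2}.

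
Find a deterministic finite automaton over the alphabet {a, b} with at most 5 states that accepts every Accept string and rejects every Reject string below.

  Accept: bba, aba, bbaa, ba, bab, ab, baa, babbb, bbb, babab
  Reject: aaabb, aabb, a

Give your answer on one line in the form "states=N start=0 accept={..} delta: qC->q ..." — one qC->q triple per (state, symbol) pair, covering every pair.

states=4 start=0 accept={1,2} delta: 0a->0 0b->1 1a->2 1b->3 2a->1 2b->1 3a->1 3b->1

Grow the machine one transition at a time. Run the examples from 0; the earliest place one falls off (shortest prefix, ties alphabetical) gets sent to the lowest-numbered state that keeps every Accept/Reject pair distinguishable — a pair clashes when both reach the same state with identical unread suffix — and to a fresh state only if none does.
a: 0a undefined. 0a->0: ok.
b: 0b undefined. 0b->0: no, bba/aaabb meet in 0. Open state 1: 0b->1.
ba: 1a undefined. 1a->0: no, aba/a meet in 0. 1a->1: no, bab/aaabb meet in 1 with "b" left. Open state 2: 1a->2.
bb: 1b undefined. 1b->0: no, bba/aaabb meet in 0. 1b->1: no, ab/aaabb meet in 1. 1b->2: no, aba/aaabb meet in 2. Open state 3: 1b->3.
baa: 2a undefined. 2a->0: no, baa/a meet in 0. 2a->1: ok.
bab: 2b undefined. 2b->0: no, bab/a meet in 0. 2b->1: ok.
bba: 3a undefined. 3a->0: no, bba/a meet in 0. 3a->1: ok.
bbb: 3b undefined. 3b->0: no, babbb/a meet in 0. 3b->1: ok.
All examples now run through 4 states with every (state, symbol) defined. Accept strings end in {1,2}, Reject strings end in {0,3}; accept={1,2}.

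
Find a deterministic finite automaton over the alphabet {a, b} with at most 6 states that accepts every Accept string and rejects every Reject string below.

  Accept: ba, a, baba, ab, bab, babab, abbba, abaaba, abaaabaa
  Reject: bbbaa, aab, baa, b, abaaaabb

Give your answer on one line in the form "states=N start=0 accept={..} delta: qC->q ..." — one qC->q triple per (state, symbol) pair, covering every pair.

Grow the machine one transition at a time. Run the examples from 0; the earliest place one falls off (shortest prefix, ties alphabetical) gets sent to the lowest-numbered state that keeps every Accept/Reject pair distinguishable — a pair clashes when both reach the same state with identical unread suffix — and to a fresh state only if none does.
a: 0a undefined. 0a->0: no, ab/aab meet in 0 with "b" left. Open state 1: 0a->1.
b: 0b undefined. 0b->0: ok.
aa: 1a undefined. 1a->0: ok.
ab: 1b undefined. 1b->0: no, ab/bbbaa meet in 0. 1b->1: no, ba/abaaaabb meet in 1. Open state 2: 1b->2.
aba: 2a undefined. 2a->0: no, baba/bbbaa meet in 0. 2a->1: no, abaaabaa/bbbaa meet in 0. 2a->2: ok.
abb: 2b undefined. 2b->0: no, babab/bbbaa meet in 0. 2b->1: no, baba/abaaaabb meet in 2. 2b->2: no, baba/abaaaabb meet in 2. Open state 3: 2b->3.
abbb: 3b undefined. 3b->0: ok.
abaaba: 3a undefined. 3a->0: no, abaaba/bbbaa meet in 0. 3a->1: no, abaaabaa/bbbaa meet in 0. 3a->2: ok.
All examples now run through 4 states with every (state, symbol) defined. Accept strings end in {1,2,3}, Reject strings end in {0}; accept={1,2,3}.

states=4 start=0 accept={1,2,3} delta: 0a->1 0b->0 1a->0 1b->2 2a->2 2b->3 3a->2 3b->0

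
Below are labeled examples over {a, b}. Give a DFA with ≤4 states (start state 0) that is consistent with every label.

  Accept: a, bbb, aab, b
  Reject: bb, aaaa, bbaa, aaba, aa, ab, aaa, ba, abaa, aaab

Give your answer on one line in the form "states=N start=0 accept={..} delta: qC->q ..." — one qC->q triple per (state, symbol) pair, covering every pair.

Fold the examples into a partial DFA from state 0: repeatedly fix the first undefined (state, symbol) met by the shortest-then-alphabetical prefix, trying targets in increasing order and rejecting any under which an Accept and a Reject string meet in one state with the same remainder; add a state when all current targets are rejected. Accepting states are where Accept strings end.
a: 0a undefined. 0a->0: no, a/aaaa meet in 0. Open state 1: 0a->1.
b: 0b undefined. 0b->0: no, a/ba meet in 1. 0b->1: ok.
aa: 1a undefined. 1a->0: no, a/aaa meet in 1. 1a->1: no, a/aaaa meet in 1. Open state 2: 1a->2.
ab: 1b undefined. 1b->0: ok.
aaa: 2a undefined. 2a->0: no, a/aaaa meet in 1. 2a->1: no, a/aaa meet in 1. 2a->2: no, aab/aaab meet in 2 with "b" left. Open state 3: 2a->3.
aab: 2b undefined. 2b->0: no, a/aaba meet in 1. 2b->1: ok.
aaaa: 3a undefined. 3a->0: ok.
aaab: 3b undefined. 3b->0: ok.
All examples now run through 4 states with every (state, symbol) defined. Accept strings end in {1}, Reject strings end in {0,2,3}; accept={1}.

states=4 start=0 accept={1} delta: 0a->1 0b->1 1a->2 1b->0 2a->3 2b->1 3a->0 3b->0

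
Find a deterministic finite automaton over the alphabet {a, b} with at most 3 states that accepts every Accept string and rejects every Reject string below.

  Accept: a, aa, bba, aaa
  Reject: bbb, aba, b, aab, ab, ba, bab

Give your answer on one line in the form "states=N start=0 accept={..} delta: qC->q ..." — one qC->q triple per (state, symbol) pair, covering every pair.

Fold the examples into a partial DFA from state 0: repeatedly fix the first undefined (state, symbol) met by the shortest-then-alphabetical prefix, trying targets in increasing order and rejecting any under which an Accept and a Reject string meet in one state with the same remainder; add a state when all current targets are rejected. Accepting states are where Accept strings end.
a: 0a undefined. 0a->0: ok.
b: 0b undefined. 0b->0: no, a/bbb meet in 0. Open state 1: 0b->1.
ba: 1a undefined. 1a->0: no, a/aba meet in 0. 1a->1: ok.
bb: 1b undefined. 1b->0: no, a/bab meet in 0. 1b->1: no, bba/bbb meet in 1. Open state 2: 1b->2.
bba: 2a undefined. 2a->0: ok.
bbb: 2b undefined. 2b->0: no, a/bbb meet in 0. 2b->1: ok.
All examples now run through 3 states with every (state, symbol) defined. Accept strings end in {0}, Reject strings end in {1,2}; accept={0}.

states=3 start=0 accept={0} delta: 0a->0 0b->1 1a->1 1b->2 2a->0 2b->1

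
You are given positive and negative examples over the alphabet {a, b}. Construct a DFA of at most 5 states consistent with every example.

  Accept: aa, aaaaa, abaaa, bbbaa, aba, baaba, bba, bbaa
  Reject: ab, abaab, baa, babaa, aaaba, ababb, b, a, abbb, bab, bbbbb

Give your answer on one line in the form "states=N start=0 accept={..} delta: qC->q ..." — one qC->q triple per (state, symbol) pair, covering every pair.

Grow the machine one transition at a time. Run the examples from 0; the earliest place one falls off (shortest prefix, ties alphabetical) gets sent to the lowest-numbered state that keeps every Accept/Reject pair distinguishable — a pair clashes when both reach the same state with identical unread suffix — and to a fresh state only if none does.
a: 0a undefined. 0a->0: no, aa/a meet in 0. Open state 1: 0a->1.
b: 0b undefined. 0b->0: no, aa/baa meet in 1 with "a" left. 0b->1: no, baaba/aaaba meet in 1 with "aaba" left. Open state 2: 0b->2.
aa: 1a undefined. 1a->0: no, aaaaa/a meet in 1. 1a->1: no, aa/a meet in 1. 1a->2: no, aa/b meet in 2. Open state 3: 1a->3.
ab: 1b undefined. 1b->0: no, aba/a meet in 1. 1b->1: ok.
ba: 2a undefined. 2a->0: ok.
bb: 2b undefined. 2b->0: no, bbbaa/ab meet in 1. 2b->1: ok.
aaa: 3a undefined. 3a->0: no, abaaa/ab meet in 1. 3a->1: no, aa/aaaba meet in 3. 3a->2: no, aa/aaaba meet in 3. 3a->3: ok.
aaab: 3b undefined. 3b->0: ok.
All examples now run through 4 states with every (state, symbol) defined. Accept strings end in {3}, Reject strings end in {0,1,2}; accept={3}.

states=4 start=0 accept={3} delta: 0a->1 0b->2 1a->3 1b->1 2a->0 2b->1 3a->3 3b->0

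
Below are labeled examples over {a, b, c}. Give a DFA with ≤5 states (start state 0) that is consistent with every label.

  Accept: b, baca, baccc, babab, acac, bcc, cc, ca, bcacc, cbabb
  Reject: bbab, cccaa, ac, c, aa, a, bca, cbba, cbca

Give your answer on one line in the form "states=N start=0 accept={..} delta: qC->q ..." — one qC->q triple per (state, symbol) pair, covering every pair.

states=4 start=0 accept={1,3} delta: 0a->0 0b->1 0c->2 1a->0 1b->2 1c->1 2a->1 2b->3 2c->1 3a->1 3b->0 3c->0

Grow the machine one transition at a time. Run the examples from 0; the earliest place one falls off (shortest prefix, ties alphabetical) gets sent to the lowest-numbered state that keeps every Accept/Reject pair distinguishable — a pair clashes when both reach the same state with identical unread suffix — and to a fresh state only if none does.
a: 0a undefined. 0a->0: ok.
b: 0b undefined. 0b->0: no, b/bbab meet in 0. Open state 1: 0b->1.
c: 0c undefined. 0c->0: no, acac/cccaa meet in 0. 0c->1: no, b/ac meet in 1. Open state 2: 0c->2.
ba: 1a undefined. 1a->0: ok.
bb: 1b undefined. 1b->0: no, b/bbab meet in 1. 1b->1: no, b/bbab meet in 1. 1b->2: ok.
bc: 1c undefined. 1c->0: no, bcc/ac meet in 2. 1c->1: ok.
ca: 2a undefined. 2a->0: no, b/bbab meet in 1. 2a->1: ok.
cb: 2b undefined. 2b->0: no, b/cbca meet in 1. 2b->1: no, b/cbba meet in 1. 2b->2: no, b/cbba meet in 1. Open state 3: 2b->3.
cc: 2c undefined. 2c->0: no, baccc/bbab meet in 2. 2c->1: ok.
cba: 3a undefined. 3a->0: no, cbabb/bbab meet in 2. 3a->1: ok.
cbb: 3b undefined. 3b->0: ok.
cbc: 3c undefined. 3c->0: ok.
All examples now run through 4 states with every (state, symbol) defined. Accept strings end in {1,3}, Reject strings end in {0,2}; accept={1,3}.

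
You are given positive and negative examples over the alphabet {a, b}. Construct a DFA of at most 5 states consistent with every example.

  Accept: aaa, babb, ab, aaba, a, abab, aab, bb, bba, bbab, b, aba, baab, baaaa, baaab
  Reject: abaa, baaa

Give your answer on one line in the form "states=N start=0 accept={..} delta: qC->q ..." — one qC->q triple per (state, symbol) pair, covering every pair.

Fold the examples into a partial DFA from state 0: repeatedly fix the first undefined (state, symbol) met by the shortest-then-alphabetical prefix, trying targets in increasing order and rejecting any under which an Accept and a Reject string meet in one state with the same remainder; add a state when all current targets are rejected. Accepting states are where Accept strings end.
a: 0a undefined. 0a->0: ok.
b: 0b undefined. 0b->0: no, aaa/abaa meet in 0. Open state 1: 0b->1.
ba: 1a undefined. 1a->0: no, aaa/abaa meet in 0. 1a->1: no, ab/abaa meet in 1. Open state 2: 1a->2.
bb: 1b undefined. 1b->0: ok.
baa: 2a undefined. 2a->0: no, aaa/abaa meet in 0. 2a->1: no, ab/abaa meet in 1. 2a->2: no, aaba/abaa meet in 2. Open state 3: 2a->3.
bab: 2b undefined. 2b->0: ok.
baaa: 3a undefined. 3a->0: no, aaa/baaa meet in 0. 3a->1: no, babb/baaa meet in 1. 3a->2: no, aaba/baaa meet in 2. 3a->3: no, baaaa/abaa meet in 3. Open state 4: 3a->4.
baab: 3b undefined. 3b->0: ok.
baaaa: 4a undefined. 4a->0: ok.
baaab: 4b undefined. 4b->0: ok.
All examples now run through 5 states with every (state, symbol) defined. Accept strings end in {0,1,2}, Reject strings end in {3,4}; accept={0,1,2}.

states=5 start=0 accept={0,1,2} delta: 0a->0 0b->1 1a->2 1b->0 2a->3 2b->0 3a->4 3b->0 4a->0 4b->0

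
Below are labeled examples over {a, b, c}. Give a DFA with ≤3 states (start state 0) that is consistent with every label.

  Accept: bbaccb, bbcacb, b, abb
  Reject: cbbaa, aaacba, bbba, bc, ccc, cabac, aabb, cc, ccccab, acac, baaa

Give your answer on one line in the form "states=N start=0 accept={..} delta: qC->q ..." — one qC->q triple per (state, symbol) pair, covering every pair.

states=3 start=0 accept={0} delta: 0a->1 0b->0 0c->1 1a->2 1b->0 1c->1 2a->1 2b->2 2c->1

State merging on the prefix tree: take the shortest (then alphabetical) example prefix whose next move is undefined and point that move at state 0, else 1, else 2, ...; a target is out if some Accept/Reject pair would then sit in one state with the same input left (inseparable). If every existing state is out, open a new one.
a: 0a undefined. 0a->0: no, abb/aabb meet in 0 with "bb" left. Open state 1: 0a->1.
b: 0b undefined. 0b->0: ok.
c: 0c undefined. 0c->0: no, b/bc meet in 0. 0c->1: ok.
aa: 1a undefined. 1a->0: no, b/aabb meet in 0. 1a->1: no, abb/aabb meet in 1 with "bb" left. Open state 2: 1a->2.
ab: 1b undefined. 1b->0: ok.
ac: 1c undefined. 1c->0: no, bbaccb/cc meet in 0. 1c->1: ok.
aaa: 2a undefined. 2a->0: no, bbaccb/baaa meet in 0. 2a->1: ok.
aab: 2b undefined. 2b->0: no, bbaccb/aabb meet in 0. 2b->1: no, bbaccb/aabb meet in 0. 2b->2: ok.
acac: 2c undefined. 2c->0: no, bbaccb/acac meet in 0. 2c->1: ok.
All examples now run through 3 states with every (state, symbol) defined. Accept strings end in {0}, Reject strings end in {1,2}; accept={0}.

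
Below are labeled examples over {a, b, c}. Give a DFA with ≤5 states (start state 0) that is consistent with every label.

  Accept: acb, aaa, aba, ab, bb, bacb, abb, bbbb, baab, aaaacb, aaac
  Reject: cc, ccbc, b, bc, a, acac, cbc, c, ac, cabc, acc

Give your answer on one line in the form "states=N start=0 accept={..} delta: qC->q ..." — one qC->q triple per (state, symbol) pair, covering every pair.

Grow the machine one transition at a time. Run the examples from 0; the earliest place one falls off (shortest prefix, ties alphabetical) gets sent to the lowest-numbered state that keeps every Accept/Reject pair distinguishable — a pair clashes when both reach the same state with identical unread suffix — and to a fresh state only if none does.
a: 0a undefined. 0a->0: no, aaa/a meet in 0. Open state 1: 0a->1.
b: 0b undefined. 0b->0: no, bb/b meet in 0. 0b->1: ok.
c: 0c undefined. 0c->0: ok.
aa: 1a undefined. 1a->0: no, aaa/b meet in 1. 1a->1: no, aaa/b meet in 1. Open state 2: 1a->2.
ab: 1b undefined. 1b->0: no, aba/b meet in 1. 1b->1: no, ab/b meet in 1. 1b->2: ok.
ac: 1c undefined. 1c->0: no, acb/b meet in 1. 1c->1: ok.
aaa: 2a undefined. 2a->0: no, aaa/cc meet in 0. 2a->1: no, aaa/ccbc meet in 1. 2a->2: no, aaac/acac meet in 2 with "c" left. Open state 3: 2a->3.
abb: 2b undefined. 2b->0: no, abb/cc meet in 0. 2b->1: no, abb/ccbc meet in 1. 2b->2: ok.
bac: 2c undefined. 2c->0: no, bacb/ccbc meet in 1. 2c->1: ok.
aaaa: 3a undefined. 3a->0: no, aaaacb/ccbc meet in 1. 3a->1: ok.
aaac: 3c undefined. 3c->0: no, aaac/cc meet in 0. 3c->1: no, aaac/ccbc meet in 1. 3c->2: ok.
baab: 3b undefined. 3b->0: no, baab/cc meet in 0. 3b->1: no, baab/ccbc meet in 1. 3b->2: ok.
All examples now run through 4 states with every (state, symbol) defined. Accept strings end in {2,3}, Reject strings end in {0,1}; accept={2,3}.

states=4 start=0 accept={2,3} delta: 0a->1 0b->1 0c->0 1a->2 1b->2 1c->1 2a->3 2b->2 2c->1 3a->1 3b->2 3c->2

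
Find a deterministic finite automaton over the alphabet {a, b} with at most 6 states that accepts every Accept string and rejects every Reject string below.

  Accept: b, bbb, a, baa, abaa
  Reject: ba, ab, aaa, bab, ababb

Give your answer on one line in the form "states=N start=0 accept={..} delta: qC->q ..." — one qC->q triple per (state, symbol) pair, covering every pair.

states=4 start=0 accept={1,2} delta: 0a->1 0b->2 1a->2 1b->3 2a->3 2b->0 3a->1 3b->0

Grow the machine one transition at a time. Run the examples from 0; the earliest place one falls off (shortest prefix, ties alphabetical) gets sent to the lowest-numbered state that keeps every Accept/Reject pair distinguishable — a pair clashes when both reach the same state with identical unread suffix — and to a fresh state only if none does.
a: 0a undefined. 0a->0: no, b/ab meet in 0 with "b" left. Open state 1: 0a->1.
b: 0b undefined. 0b->0: no, a/ba meet in 1. 0b->1: no, baa/aaa meet in 1 with "aa" left. Open state 2: 0b->2.
aa: 1a undefined. 1a->0: no, a/aaa meet in 1. 1a->1: no, a/aaa meet in 1. 1a->2: ok.
ab: 1b undefined. 1b->0: no, b/ababb meet in 2. 1b->1: no, bbb/ababb meet in 2 with "bb" left. 1b->2: no, b/ab meet in 2. Open state 3: 1b->3.
ba: 2a undefined. 2a->0: no, b/bab meet in 2. 2a->1: no, a/ba meet in 1. 2a->2: no, b/ba meet in 2. 2a->3: ok.
bb: 2b undefined. 2b->0: ok.
aba: 3a undefined. 3a->0: no, baa/ababb meet in 0. 3a->1: ok.
bab: 3b undefined. 3b->0: ok.
All examples now run through 4 states with every (state, symbol) defined. Accept strings end in {1,2}, Reject strings end in {0,3}; accept={1,2}.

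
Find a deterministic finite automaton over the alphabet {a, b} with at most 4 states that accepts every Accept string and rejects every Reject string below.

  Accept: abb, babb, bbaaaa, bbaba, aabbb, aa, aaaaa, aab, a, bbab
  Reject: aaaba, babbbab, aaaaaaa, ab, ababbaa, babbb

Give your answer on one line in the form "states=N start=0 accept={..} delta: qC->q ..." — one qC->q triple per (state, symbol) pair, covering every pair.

State merging on the prefix tree: take the shortest (then alphabetical) example prefix whose next move is undefined and point that move at state 0, else 1, else 2, ...; a target is out if some Accept/Reject pair would then sit in one state with the same input left (inseparable). If every existing state is out, open a new one.
a: 0a undefined. 0a->0: no, aa/aaaaaaa meet in 0. Open state 1: 0a->1.
b: 0b undefined. 0b->0: no, bbab/ab meet in 1 with "b" left. 0b->1: no, aabbb/babbb meet in 1 with "abbb" left. Open state 2: 0b->2.
aa: 1a undefined. 1a->0: no, aaaaa/aaaaaaa meet in 1. 1a->1: no, aa/aaaaaaa meet in 1. 1a->2: ok.
ab: 1b undefined. 1b->0: ok.
ba: 2a undefined. 2a->0: no, a/aaaaaaa meet in 1. 2a->1: no, abb/ababbaa meet in 2. 2a->2: no, abb/aaaaaaa meet in 2. Open state 3: 2a->3.
bb: 2b undefined. 2b->0: no, bbaaaa/ababbaa meet in 3 with "a" left. 2b->1: ok.
bab: 3b undefined. 3b->0: no, aab/aaaba meet in 1. 3b->1: no, abb/aaaba meet in 2. 3b->2: ok.
aaaa: 3a undefined. 3a->0: ok.
All examples now run through 4 states with every (state, symbol) defined. Accept strings end in {1,2}, Reject strings end in {0,3}; accept={1,2}.

states=4 start=0 accept={1,2} delta: 0a->1 0b->2 1a->2 1b->0 2a->3 2b->1 3a->0 3b->2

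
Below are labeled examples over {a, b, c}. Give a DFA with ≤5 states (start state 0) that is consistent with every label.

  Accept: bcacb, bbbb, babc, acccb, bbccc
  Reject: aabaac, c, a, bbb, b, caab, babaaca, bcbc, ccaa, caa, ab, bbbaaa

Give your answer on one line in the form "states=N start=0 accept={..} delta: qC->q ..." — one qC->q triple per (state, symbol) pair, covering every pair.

Grow the machine one transition at a time. Run the examples from 0; the earliest place one falls off (shortest prefix, ties alphabetical) gets sent to the lowest-numbered state that keeps every Accept/Reject pair distinguishable — a pair clashes when both reach the same state with identical unread suffix — and to a fresh state only if none does.
a: 0a undefined. 0a->0: ok.
b: 0b undefined. 0b->0: no, bbbb/a meet in 0. Open state 1: 0b->1.
c: 0c undefined. 0c->0: no, acccb/b meet in 1. 0c->1: ok.
ba: 1a undefined. 1a->0: ok.
bb: 1b undefined. 1b->0: no, bbbb/a meet in 0. 1b->1: no, bbbb/aabaac meet in 1. Open state 2: 1b->2.
bc: 1c undefined. 1c->0: no, babc/a meet in 0. 1c->1: no, babc/aabaac meet in 1. 1c->2: ok.
bbb: 2b undefined. 2b->0: no, bbbb/aabaac meet in 1. 2b->1: no, bbbb/bcbc meet in 2. 2b->2: no, bbbb/bbb meet in 2. Open state 3: 2b->3.
bbc: 2c undefined. 2c->0: no, acccb/aabaac meet in 1. 2c->1: no, bbccc/aabaac meet in 1. 2c->2: no, acccb/bbb meet in 3. 2c->3: ok.
bca: 2a undefined. 2a->0: ok.
bbba: 3a undefined. 3a->0: ok.
bbbb: 3b undefined. 3b->0: no, bbbb/a meet in 0. 3b->1: no, bbbb/aabaac meet in 1. 3b->2: ok.
bbcc: 3c undefined. 3c->0: no, bbccc/aabaac meet in 1. 3c->1: ok.
All examples now run through 4 states with every (state, symbol) defined. Accept strings end in {2}, Reject strings end in {0,1,3}; accept={2}.

states=4 start=0 accept={2} delta: 0a->0 0b->1 0c->1 1a->0 1b->2 1c->2 2a->0 2b->3 2c->3 3a->0 3b->2 3c->1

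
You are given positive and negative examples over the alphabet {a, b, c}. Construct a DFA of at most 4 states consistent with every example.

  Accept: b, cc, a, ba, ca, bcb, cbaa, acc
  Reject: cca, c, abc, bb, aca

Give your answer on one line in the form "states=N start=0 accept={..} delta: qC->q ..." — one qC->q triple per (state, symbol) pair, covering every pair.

Grow the machine one transition at a time. Run the examples from 0; the earliest place one falls off (shortest prefix, ties alphabetical) gets sent to the lowest-numbered state that keeps every Accept/Reject pair distinguishable — a pair clashes when both reach the same state with identical unread suffix — and to a fresh state only if none does.
a: 0a undefined. 0a->0: no, ca/aca meet in 0 with "ca" left. Open state 1: 0a->1.
b: 0b undefined. 0b->0: no, b/bb meet in 0. 0b->1: ok.
c: 0c undefined. 0c->0: no, b/cca meet in 1. 0c->1: no, b/c meet in 1. Open state 2: 0c->2.
ab: 1b undefined. 1b->0: ok.
ac: 1c undefined. 1c->0: no, b/aca meet in 1. 1c->1: no, ba/aca meet in 1 with "a" left. 1c->2: no, ca/aca meet in 2 with "a" left. Open state 3: 1c->3.
ba: 1a undefined. 1a->0: no, ba/bb meet in 0. 1a->1: ok.
ca: 2a undefined. 2a->0: no, ca/bb meet in 0. 2a->1: ok.
cb: 2b undefined. 2b->0: ok.
cc: 2c undefined. 2c->0: no, b/cca meet in 1. 2c->1: no, b/cca meet in 1. 2c->2: no, b/cca meet in 1. 2c->3: ok.
aca: 3a undefined. 3a->0: ok.
acc: 3c undefined. 3c->0: no, acc/cca meet in 0. 3c->1: ok.
bcb: 3b undefined. 3b->0: no, bcb/cca meet in 0. 3b->1: ok.
All examples now run through 4 states with every (state, symbol) defined. Accept strings end in {1,3}, Reject strings end in {0,2}; accept={1,3}.

states=4 start=0 accept={1,3} delta: 0a->1 0b->1 0c->2 1a->1 1b->0 1c->3 2a->1 2b->0 2c->3 3a->0 3b->1 3c->1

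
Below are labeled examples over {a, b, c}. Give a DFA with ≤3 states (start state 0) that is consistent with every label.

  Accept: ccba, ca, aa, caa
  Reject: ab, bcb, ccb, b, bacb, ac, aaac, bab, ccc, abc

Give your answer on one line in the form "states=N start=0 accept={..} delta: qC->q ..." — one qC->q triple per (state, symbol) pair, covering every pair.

states=2 start=0 accept={0} delta: 0a->0 0b->1 0c->1 1a->0 1b->1 1c->1

Grow the machine one transition at a time. Run the examples from 0; the earliest place one falls off (shortest prefix, ties alphabetical) gets sent to the lowest-numbered state that keeps every Accept/Reject pair distinguishable — a pair clashes when both reach the same state with identical unread suffix — and to a fresh state only if none does.
a: 0a undefined. 0a->0: ok.
b: 0b undefined. 0b->0: no, aa/ab meet in 0. Open state 1: 0b->1.
c: 0c undefined. 0c->0: no, ca/ac meet in 0. 0c->1: ok.
ba: 1a undefined. 1a->0: ok.
bc: 1c undefined. 1c->0: no, ccba/abc meet in 0. 1c->1: ok.
bcb: 1b undefined. 1b->0: no, ccba/bcb meet in 0. 1b->1: ok.
All examples now run through 2 states with every (state, symbol) defined. Accept strings end in {0}, Reject strings end in {1}; accept={0}.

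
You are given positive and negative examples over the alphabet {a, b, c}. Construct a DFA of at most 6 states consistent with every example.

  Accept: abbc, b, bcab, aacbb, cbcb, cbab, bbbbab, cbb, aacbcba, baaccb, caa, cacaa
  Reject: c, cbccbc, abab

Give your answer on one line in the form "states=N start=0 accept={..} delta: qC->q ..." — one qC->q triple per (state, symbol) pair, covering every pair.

Fold the examples into a partial DFA from state 0: repeatedly fix the first undefined (state, symbol) met by the shortest-then-alphabetical prefix, trying targets in increasing order and rejecting any under which an Accept and a Reject string meet in one state with the same remainder; add a state when all current targets are rejected. Accepting states are where Accept strings end.
a: 0a undefined. 0a->0: ok.
b: 0b undefined. 0b->0: no, abbc/c meet in 0 with "c" left. Open state 1: 0b->1.
c: 0c undefined. 0c->0: no, cbab/abab meet in 1 with "ab" left. 0c->1: no, b/c meet in 1. Open state 2: 0c->2.
ba: 1a undefined. 1a->0: no, b/abab meet in 1. 1a->1: ok.
bb: 1b undefined. 1b->0: no, abbc/c meet in 2. 1b->1: no, b/abab meet in 1. 1b->2: ok.
bc: 1c undefined. 1c->0: ok.
ca: 2a undefined. 2a->0: ok.
cb: 2b undefined. 2b->0: no, bbbbab/c meet in 2. 2b->1: no, aacbb/c meet in 2. 2b->2: no, aacbb/c meet in 2. Open state 3: 2b->3.
cba: 3a undefined. 3a->0: ok.
cbb: 3b undefined. 3b->0: ok.
cbc: 3c undefined. 3c->0: no, aacbb/cbccbc meet in 0. 3c->1: no, aacbb/cbccbc meet in 0. 3c->2: ok.
abbc: 2c undefined. 2c->0: no, abbc/cbccbc meet in 0. 2c->1: no, abbc/cbccbc meet in 1. 2c->2: no, abbc/c meet in 2. 2c->3: ok.
All examples now run through 4 states with every (state, symbol) defined. Accept strings end in {0,1,3}, Reject strings end in {2}; accept={0,1,3}.

states=4 start=0 accept={0,1,3} delta: 0a->0 0b->1 0c->2 1a->1 1b->2 1c->0 2a->0 2b->3 2c->3 3a->0 3b->0 3c->2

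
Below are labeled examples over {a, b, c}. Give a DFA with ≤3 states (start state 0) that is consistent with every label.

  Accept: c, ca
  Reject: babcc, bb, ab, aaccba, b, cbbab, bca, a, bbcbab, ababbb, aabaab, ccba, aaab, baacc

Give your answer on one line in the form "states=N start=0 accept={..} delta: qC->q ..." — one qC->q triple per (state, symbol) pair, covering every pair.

states=3 start=0 accept={2} delta: 0a->0 0b->1 0c->2 1a->0 1b->0 1c->1 2a->2 2b->0 2c->0

Grow the machine one transition at a time. Run the examples from 0; the earliest place one falls off (shortest prefix, ties alphabetical) gets sent to the lowest-numbered state that keeps every Accept/Reject pair distinguishable — a pair clashes when both reach the same state with identical unread suffix — and to a fresh state only if none does.
a: 0a undefined. 0a->0: ok.
b: 0b undefined. 0b->0: no, ca/bca meet in 0 with "ca" left. Open state 1: 0b->1.
c: 0c undefined. 0c->0: no, c/a meet in 0. 0c->1: no, c/ab meet in 1. Open state 2: 0c->2.
ba: 1a undefined. 1a->0: ok.
bb: 1b undefined. 1b->0: ok.
bc: 1c undefined. 1c->0: no, c/babcc meet in 2. 1c->1: ok.
ca: 2a undefined. 2a->0: no, ca/bb meet in 0. 2a->1: no, ca/babcc meet in 1. 2a->2: ok.
cb: 2b undefined. 2b->0: ok.
cc: 2c undefined. 2c->0: ok.
All examples now run through 3 states with every (state, symbol) defined. Accept strings end in {2}, Reject strings end in {0,1}; accept={2}.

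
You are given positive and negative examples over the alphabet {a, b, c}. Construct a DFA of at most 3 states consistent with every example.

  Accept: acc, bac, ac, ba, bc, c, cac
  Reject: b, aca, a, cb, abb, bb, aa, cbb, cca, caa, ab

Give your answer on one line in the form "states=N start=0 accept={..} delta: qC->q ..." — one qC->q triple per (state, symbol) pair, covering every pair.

Fold the examples into a partial DFA from state 0: repeatedly fix the first undefined (state, symbol) met by the shortest-then-alphabetical prefix, trying targets in increasing order and rejecting any under which an Accept and a Reject string meet in one state with the same remainder; add a state when all current targets are rejected. Accepting states are where Accept strings end.
a: 0a undefined. 0a->0: ok.
b: 0b undefined. 0b->0: no, ba/b meet in 0. Open state 1: 0b->1.
c: 0c undefined. 0c->0: no, acc/aca meet in 0. 0c->1: no, ac/b meet in 1. Open state 2: 0c->2.
ba: 1a undefined. 1a->0: no, ba/a meet in 0. 1a->1: no, ba/b meet in 1. 1a->2: ok.
bb: 1b undefined. 1b->0: ok.
bc: 1c undefined. 1c->0: no, bc/a meet in 0. 1c->1: no, bc/b meet in 1. 1c->2: ok.
ca: 2a undefined. 2a->0: ok.
cb: 2b undefined. 2b->0: ok.
cc: 2c undefined. 2c->0: no, acc/aca meet in 0. 2c->1: no, acc/b meet in 1. 2c->2: ok.
All examples now run through 3 states with every (state, symbol) defined. Accept strings end in {2}, Reject strings end in {0,1}; accept={2}.

states=3 start=0 accept={2} delta: 0a->0 0b->1 0c->2 1a->2 1b->0 1c->2 2a->0 2b->0 2c->2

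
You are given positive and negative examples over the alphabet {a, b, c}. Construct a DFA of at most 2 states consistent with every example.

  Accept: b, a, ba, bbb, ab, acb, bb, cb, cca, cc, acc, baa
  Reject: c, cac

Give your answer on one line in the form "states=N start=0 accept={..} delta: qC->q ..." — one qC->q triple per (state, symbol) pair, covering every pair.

Grow the machine one transition at a time. Run the examples from 0; the earliest place one falls off (shortest prefix, ties alphabetical) gets sent to the lowest-numbered state that keeps every Accept/Reject pair distinguishable — a pair clashes when both reach the same state with identical unread suffix — and to a fresh state only if none does.
a: 0a undefined. 0a->0: ok.
b: 0b undefined. 0b->0: ok.
c: 0c undefined. 0c->0: no, b/c meet in 0. Open state 1: 0c->1.
ca: 1a undefined. 1a->0: ok.
cb: 1b undefined. 1b->0: ok.
cc: 1c undefined. 1c->0: ok.
All examples now run through 2 states with every (state, symbol) defined. Accept strings end in {0}, Reject strings end in {1}; accept={0}.

states=2 start=0 accept={0} delta: 0a->0 0b->0 0c->1 1a->0 1b->0 1c->0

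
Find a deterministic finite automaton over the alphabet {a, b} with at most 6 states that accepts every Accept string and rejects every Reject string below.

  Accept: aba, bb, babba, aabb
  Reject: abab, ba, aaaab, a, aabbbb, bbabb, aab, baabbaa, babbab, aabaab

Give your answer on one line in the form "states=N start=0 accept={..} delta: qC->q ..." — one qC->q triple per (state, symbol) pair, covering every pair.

Fold the examples into a partial DFA from state 0: repeatedly fix the first undefined (state, symbol) met by the shortest-then-alphabetical prefix, trying targets in increasing order and rejecting any under which an Accept and a Reject string meet in one state with the same remainder; add a state when all current targets are rejected. Accepting states are where Accept strings end.
a: 0a undefined. 0a->0: no, aba/ba meet in 0 with "ba" left. Open state 1: 0a->1.
b: 0b undefined. 0b->0: ok.
aa: 1a undefined. 1a->0: no, bb/aaaab meet in 0. 1a->1: no, aabb/bbabb meet in 1 with "bb" left. Open state 2: 1a->2.
ab: 1b undefined. 1b->0: no, aba/ba meet in 1. 1b->1: ok.
aaa: 2a undefined. 2a->0: ok.
aab: 2b undefined. 2b->0: no, aba/baabbaa meet in 2. 2b->1: no, bb/baabbaa meet in 0. 2b->2: no, aba/abab meet in 2. Open state 3: 2b->3.
aaba: 3a undefined. 3a->0: ok.
aabb: 3b undefined. 3b->0: no, aba/baabbaa meet in 2. 3b->1: no, bb/baabbaa meet in 0. 3b->2: no, aba/aabbbb meet in 2. 3b->3: no, aabb/abab meet in 3. Open state 4: 3b->4.
aabbb: 4b undefined. 4b->0: no, bb/aabbbb meet in 0. 4b->1: ok.
baabba: 4a undefined. 4a->0: ok.
All examples now run through 5 states with every (state, symbol) defined. Accept strings end in {0,2,4}, Reject strings end in {1,3}; accept={0,2,4}.

states=5 start=0 accept={0,2,4} delta: 0a->1 0b->0 1a->2 1b->1 2a->0 2b->3 3a->0 3b->4 4a->0 4b->1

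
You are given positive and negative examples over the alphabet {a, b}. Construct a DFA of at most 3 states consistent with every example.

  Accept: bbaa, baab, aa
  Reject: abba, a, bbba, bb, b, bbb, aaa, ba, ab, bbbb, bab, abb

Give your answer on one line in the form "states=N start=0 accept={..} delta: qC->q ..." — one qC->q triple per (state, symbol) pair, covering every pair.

states=3 start=0 accept={2} delta: 0a->1 0b->0 1a->2 1b->0 2a->0 2b->2

Fold the examples into a partial DFA from state 0: repeatedly fix the first undefined (state, symbol) met by the shortest-then-alphabetical prefix, trying targets in increasing order and rejecting any under which an Accept and a Reject string meet in one state with the same remainder; add a state when all current targets are rejected. Accepting states are where Accept strings end.
a: 0a undefined. 0a->0: no, aa/a meet in 0. Open state 1: 0a->1.
b: 0b undefined. 0b->0: ok.
aa: 1a undefined. 1a->0: no, bbaa/bb meet in 0. 1a->1: no, bbaa/a meet in 1. Open state 2: 1a->2.
ab: 1b undefined. 1b->0: ok.
aaa: 2a undefined. 2a->0: ok.
baab: 2b undefined. 2b->0: no, baab/bb meet in 0. 2b->1: no, baab/abba meet in 1. 2b->2: ok.
All examples now run through 3 states with every (state, symbol) defined. Accept strings end in {2}, Reject strings end in {0,1}; accept={2}.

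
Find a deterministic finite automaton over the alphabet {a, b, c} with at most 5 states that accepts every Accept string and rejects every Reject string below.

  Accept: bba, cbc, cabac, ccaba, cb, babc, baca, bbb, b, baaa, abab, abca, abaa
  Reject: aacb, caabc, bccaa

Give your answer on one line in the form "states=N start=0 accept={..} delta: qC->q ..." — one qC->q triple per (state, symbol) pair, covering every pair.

State merging on the prefix tree: take the shortest (then alphabetical) example prefix whose next move is undefined and point that move at state 0, else 1, else 2, ...; a target is out if some Accept/Reject pair would then sit in one state with the same input left (inseparable). If every existing state is out, open a new one.
a: 0a undefined. 0a->0: no, cb/aacb meet in 0 with "cb" left. Open state 1: 0a->1.
b: 0b undefined. 0b->0: ok.
c: 0c undefined. 0c->0: ok.
aa: 1a undefined. 1a->0: no, cbc/aacb meet in 0. 1a->1: no, bba/bccaa meet in 1. Open state 2: 1a->2.
ab: 1b undefined. 1b->0: no, abaa/bccaa meet in 2. 1b->1: no, ccaba/bccaa meet in 2. 1b->2: ok.
aac: 2c undefined. 2c->0: no, cbc/aacb meet in 0. 2c->1: no, abca/aacb meet in 2. 2c->2: no, babc/bccaa meet in 2. Open state 3: 2c->3.
aba: 2a undefined. 2a->0: ok.
bac: 1c undefined. 1c->0: ok.
aacb: 3b undefined. 3b->0: no, cbc/aacb meet in 0. 3b->1: no, bba/aacb meet in 1. 3b->2: ok.
abca: 3a undefined. 3a->0: ok.
caab: 2b undefined. 2b->0: no, cbc/caabc meet in 0. 2b->1: no, cbc/caabc meet in 0. 2b->2: no, babc/caabc meet in 3. 2b->3: ok.
caabc: 3c undefined. 3c->0: no, cbc/caabc meet in 0. 3c->1: no, bba/caabc meet in 1. 3c->2: ok.
All examples now run through 4 states with every (state, symbol) defined. Accept strings end in {0,1,3}, Reject strings end in {2}; accept={0,1,3}.

states=4 start=0 accept={0,1,3} delta: 0a->1 0b->0 0c->0 1a->2 1b->2 1c->0 2a->0 2b->3 2c->3 3a->0 3b->2 3c->2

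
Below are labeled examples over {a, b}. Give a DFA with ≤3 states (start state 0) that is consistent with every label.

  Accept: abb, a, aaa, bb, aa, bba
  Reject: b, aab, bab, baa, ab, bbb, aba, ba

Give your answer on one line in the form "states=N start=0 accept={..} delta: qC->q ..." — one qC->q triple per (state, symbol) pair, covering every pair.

states=3 start=0 accept={0} delta: 0a->0 0b->1 1a->2 1b->0 2a->1 2b->1

Fold the examples into a partial DFA from state 0: repeatedly fix the first undefined (state, symbol) met by the shortest-then-alphabetical prefix, trying targets in increasing order and rejecting any under which an Accept and a Reject string meet in one state with the same remainder; add a state when all current targets are rejected. Accepting states are where Accept strings end.
a: 0a undefined. 0a->0: ok.
b: 0b undefined. 0b->0: no, abb/b meet in 0. Open state 1: 0b->1.
ba: 1a undefined. 1a->0: no, a/baa meet in 0. 1a->1: no, abb/bab meet in 1 with "b" left. Open state 2: 1a->2.
bb: 1b undefined. 1b->0: ok.
baa: 2a undefined. 2a->0: no, abb/baa meet in 0. 2a->1: ok.
bab: 2b undefined. 2b->0: no, abb/bab meet in 0. 2b->1: ok.
All examples now run through 3 states with every (state, symbol) defined. Accept strings end in {0}, Reject strings end in {1,2}; accept={0}.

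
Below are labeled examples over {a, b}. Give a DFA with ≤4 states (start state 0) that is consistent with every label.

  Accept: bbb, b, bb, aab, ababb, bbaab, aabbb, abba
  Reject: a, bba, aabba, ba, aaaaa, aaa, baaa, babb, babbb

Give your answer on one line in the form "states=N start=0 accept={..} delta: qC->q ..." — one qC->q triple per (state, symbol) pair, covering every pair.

states=2 start=0 accept={0} delta: 0a->1 0b->0 1a->0 1b->1

Fold the examples into a partial DFA from state 0: repeatedly fix the first undefined (state, symbol) met by the shortest-then-alphabetical prefix, trying targets in increasing order and rejecting any under which an Accept and a Reject string meet in one state with the same remainder; add a state when all current targets are rejected. Accepting states are where Accept strings end.
a: 0a undefined. 0a->0: no, ababb/babb meet in 0 with "babb" left. Open state 1: 0a->1.
b: 0b undefined. 0b->0: ok.
aa: 1a undefined. 1a->0: ok.
ab: 1b undefined. 1b->0: no, bbb/babb meet in 0. 1b->1: ok.
All examples now run through 2 states with every (state, symbol) defined. Accept strings end in {0}, Reject strings end in {1}; accept={0}.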